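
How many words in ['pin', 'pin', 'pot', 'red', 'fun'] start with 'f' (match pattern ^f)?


Pattern ^f anchors to start of word. Check which words begin with 'f':
  'pin' -> no
  'pin' -> no
  'pot' -> no
  'red' -> no
  'fun' -> MATCH (starts with 'f')
Matching words: ['fun']
Count: 1

1


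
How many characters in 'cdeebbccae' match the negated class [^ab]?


Negated class [^ab] matches any char NOT in {a, b}
Scanning 'cdeebbccae':
  pos 0: 'c' -> MATCH
  pos 1: 'd' -> MATCH
  pos 2: 'e' -> MATCH
  pos 3: 'e' -> MATCH
  pos 4: 'b' -> no (excluded)
  pos 5: 'b' -> no (excluded)
  pos 6: 'c' -> MATCH
  pos 7: 'c' -> MATCH
  pos 8: 'a' -> no (excluded)
  pos 9: 'e' -> MATCH
Total matches: 7

7


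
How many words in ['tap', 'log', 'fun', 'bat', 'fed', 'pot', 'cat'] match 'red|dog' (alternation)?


Alternation 'red|dog' matches either 'red' or 'dog'.
Checking each word:
  'tap' -> no
  'log' -> no
  'fun' -> no
  'bat' -> no
  'fed' -> no
  'pot' -> no
  'cat' -> no
Matches: []
Count: 0

0


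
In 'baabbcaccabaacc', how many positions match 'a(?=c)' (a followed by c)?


Lookahead 'a(?=c)' matches 'a' only when followed by 'c'.
String: 'baabbcaccabaacc'
Checking each position where char is 'a':
  pos 1: 'a' -> no (next='a')
  pos 2: 'a' -> no (next='b')
  pos 6: 'a' -> MATCH (next='c')
  pos 9: 'a' -> no (next='b')
  pos 11: 'a' -> no (next='a')
  pos 12: 'a' -> MATCH (next='c')
Matching positions: [6, 12]
Count: 2

2


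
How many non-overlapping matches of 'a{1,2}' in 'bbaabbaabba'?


Pattern 'a{1,2}' matches between 1 and 2 consecutive a's (greedy).
String: 'bbaabbaabba'
Finding runs of a's and applying greedy matching:
  Run at pos 2: 'aa' (length 2)
  Run at pos 6: 'aa' (length 2)
  Run at pos 10: 'a' (length 1)
Matches: ['aa', 'aa', 'a']
Count: 3

3


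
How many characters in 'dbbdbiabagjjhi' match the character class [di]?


Character class [di] matches any of: {d, i}
Scanning string 'dbbdbiabagjjhi' character by character:
  pos 0: 'd' -> MATCH
  pos 1: 'b' -> no
  pos 2: 'b' -> no
  pos 3: 'd' -> MATCH
  pos 4: 'b' -> no
  pos 5: 'i' -> MATCH
  pos 6: 'a' -> no
  pos 7: 'b' -> no
  pos 8: 'a' -> no
  pos 9: 'g' -> no
  pos 10: 'j' -> no
  pos 11: 'j' -> no
  pos 12: 'h' -> no
  pos 13: 'i' -> MATCH
Total matches: 4

4


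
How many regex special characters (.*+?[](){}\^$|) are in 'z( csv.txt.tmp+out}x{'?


Regex special characters are: . * + ? [ ] ( ) { } \ ^ $ |
Scanning 'z( csv.txt.tmp+out}x{':
  pos 1: '(' -> SPECIAL
  pos 6: '.' -> SPECIAL
  pos 10: '.' -> SPECIAL
  pos 14: '+' -> SPECIAL
  pos 18: '}' -> SPECIAL
  pos 20: '{' -> SPECIAL
Special chars found: ['(', '.', '.', '+', '}', '{']
Total: 6

6


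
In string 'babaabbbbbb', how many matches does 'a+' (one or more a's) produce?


Pattern 'a+' matches one or more consecutive a's.
String: 'babaabbbbbb'
Scanning for runs of a:
  Match 1: 'a' (length 1)
  Match 2: 'aa' (length 2)
Total matches: 2

2


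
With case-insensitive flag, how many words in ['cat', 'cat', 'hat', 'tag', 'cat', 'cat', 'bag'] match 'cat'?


Case-insensitive matching: compare each word's lowercase form to 'cat'.
  'cat' -> lower='cat' -> MATCH
  'cat' -> lower='cat' -> MATCH
  'hat' -> lower='hat' -> no
  'tag' -> lower='tag' -> no
  'cat' -> lower='cat' -> MATCH
  'cat' -> lower='cat' -> MATCH
  'bag' -> lower='bag' -> no
Matches: ['cat', 'cat', 'cat', 'cat']
Count: 4

4


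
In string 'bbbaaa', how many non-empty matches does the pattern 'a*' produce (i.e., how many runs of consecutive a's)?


Pattern 'a*' matches zero or more a's. We want non-empty runs of consecutive a's.
String: 'bbbaaa'
Walking through the string to find runs of a's:
  Run 1: positions 3-5 -> 'aaa'
Non-empty runs found: ['aaa']
Count: 1

1


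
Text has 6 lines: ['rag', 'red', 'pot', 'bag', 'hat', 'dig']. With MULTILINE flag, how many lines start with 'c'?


With MULTILINE flag, ^ matches the start of each line.
Lines: ['rag', 'red', 'pot', 'bag', 'hat', 'dig']
Checking which lines start with 'c':
  Line 1: 'rag' -> no
  Line 2: 'red' -> no
  Line 3: 'pot' -> no
  Line 4: 'bag' -> no
  Line 5: 'hat' -> no
  Line 6: 'dig' -> no
Matching lines: []
Count: 0

0


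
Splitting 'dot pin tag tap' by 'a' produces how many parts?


Splitting by 'a' breaks the string at each occurrence of the separator.
Text: 'dot pin tag tap'
Parts after split:
  Part 1: 'dot pin t'
  Part 2: 'g t'
  Part 3: 'p'
Total parts: 3

3


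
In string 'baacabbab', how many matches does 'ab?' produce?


Pattern 'ab?' matches 'a' optionally followed by 'b'.
String: 'baacabbab'
Scanning left to right for 'a' then checking next char:
  Match 1: 'a' (a not followed by b)
  Match 2: 'a' (a not followed by b)
  Match 3: 'ab' (a followed by b)
  Match 4: 'ab' (a followed by b)
Total matches: 4

4


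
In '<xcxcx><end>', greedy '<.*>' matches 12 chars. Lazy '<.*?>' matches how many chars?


Greedy '<.*>' tries to match as MUCH as possible.
Lazy '<.*?>' tries to match as LITTLE as possible.

String: '<xcxcx><end>'
Greedy '<.*>' starts at first '<' and extends to the LAST '>': '<xcxcx><end>' (12 chars)
Lazy '<.*?>' starts at first '<' and stops at the FIRST '>': '<xcxcx>' (7 chars)

7


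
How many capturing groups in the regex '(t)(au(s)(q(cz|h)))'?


To count capturing groups, count each '(' that starts a group.
Pattern: '(t)(au(s)(q(cz|h)))'
Walking through the pattern:
  Position 0: '(' -> group #1
  Position 3: '(' -> group #2
  Position 6: '(' -> group #3
  Position 9: '(' -> group #4
  Position 11: '(' -> group #5
Total capturing groups: 5

5


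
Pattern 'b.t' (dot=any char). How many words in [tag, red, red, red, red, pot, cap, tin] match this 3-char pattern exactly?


Pattern 'b.t' means: starts with 'b', any single char, ends with 't'.
Checking each word (must be exactly 3 chars):
  'tag' (len=3): no
  'red' (len=3): no
  'red' (len=3): no
  'red' (len=3): no
  'red' (len=3): no
  'pot' (len=3): no
  'cap' (len=3): no
  'tin' (len=3): no
Matching words: []
Total: 0

0


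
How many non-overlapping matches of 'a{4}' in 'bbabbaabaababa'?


Pattern 'a{4}' matches exactly 4 consecutive a's (greedy, non-overlapping).
String: 'bbabbaabaababa'
Scanning for runs of a's:
  Run at pos 2: 'a' (length 1) -> 0 match(es)
  Run at pos 5: 'aa' (length 2) -> 0 match(es)
  Run at pos 8: 'aa' (length 2) -> 0 match(es)
  Run at pos 11: 'a' (length 1) -> 0 match(es)
  Run at pos 13: 'a' (length 1) -> 0 match(es)
Matches found: []
Total: 0

0


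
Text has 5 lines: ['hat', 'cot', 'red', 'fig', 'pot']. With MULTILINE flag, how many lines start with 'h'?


With MULTILINE flag, ^ matches the start of each line.
Lines: ['hat', 'cot', 'red', 'fig', 'pot']
Checking which lines start with 'h':
  Line 1: 'hat' -> MATCH
  Line 2: 'cot' -> no
  Line 3: 'red' -> no
  Line 4: 'fig' -> no
  Line 5: 'pot' -> no
Matching lines: ['hat']
Count: 1

1


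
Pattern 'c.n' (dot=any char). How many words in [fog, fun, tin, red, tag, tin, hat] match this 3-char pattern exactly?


Pattern 'c.n' means: starts with 'c', any single char, ends with 'n'.
Checking each word (must be exactly 3 chars):
  'fog' (len=3): no
  'fun' (len=3): no
  'tin' (len=3): no
  'red' (len=3): no
  'tag' (len=3): no
  'tin' (len=3): no
  'hat' (len=3): no
Matching words: []
Total: 0

0


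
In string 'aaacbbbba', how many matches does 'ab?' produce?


Pattern 'ab?' matches 'a' optionally followed by 'b'.
String: 'aaacbbbba'
Scanning left to right for 'a' then checking next char:
  Match 1: 'a' (a not followed by b)
  Match 2: 'a' (a not followed by b)
  Match 3: 'a' (a not followed by b)
  Match 4: 'a' (a not followed by b)
Total matches: 4

4


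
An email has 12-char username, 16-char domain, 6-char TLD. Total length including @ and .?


An email address has format: username@domain.tld
Username length: 12
'@' character: 1
Domain length: 16
'.' character: 1
TLD length: 6
Total = 12 + 1 + 16 + 1 + 6 = 36

36


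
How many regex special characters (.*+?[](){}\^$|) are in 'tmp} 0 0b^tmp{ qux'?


Regex special characters are: . * + ? [ ] ( ) { } \ ^ $ |
Scanning 'tmp} 0 0b^tmp{ qux':
  pos 3: '}' -> SPECIAL
  pos 9: '^' -> SPECIAL
  pos 13: '{' -> SPECIAL
Special chars found: ['}', '^', '{']
Total: 3

3


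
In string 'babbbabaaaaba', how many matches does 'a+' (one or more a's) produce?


Pattern 'a+' matches one or more consecutive a's.
String: 'babbbabaaaaba'
Scanning for runs of a:
  Match 1: 'a' (length 1)
  Match 2: 'a' (length 1)
  Match 3: 'aaaa' (length 4)
  Match 4: 'a' (length 1)
Total matches: 4

4


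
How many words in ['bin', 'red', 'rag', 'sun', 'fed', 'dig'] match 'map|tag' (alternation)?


Alternation 'map|tag' matches either 'map' or 'tag'.
Checking each word:
  'bin' -> no
  'red' -> no
  'rag' -> no
  'sun' -> no
  'fed' -> no
  'dig' -> no
Matches: []
Count: 0

0


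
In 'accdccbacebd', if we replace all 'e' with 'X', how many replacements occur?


re.sub('e', 'X', text) replaces every occurrence of 'e' with 'X'.
Text: 'accdccbacebd'
Scanning for 'e':
  pos 9: 'e' -> replacement #1
Total replacements: 1

1


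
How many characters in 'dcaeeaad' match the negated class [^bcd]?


Negated class [^bcd] matches any char NOT in {b, c, d}
Scanning 'dcaeeaad':
  pos 0: 'd' -> no (excluded)
  pos 1: 'c' -> no (excluded)
  pos 2: 'a' -> MATCH
  pos 3: 'e' -> MATCH
  pos 4: 'e' -> MATCH
  pos 5: 'a' -> MATCH
  pos 6: 'a' -> MATCH
  pos 7: 'd' -> no (excluded)
Total matches: 5

5


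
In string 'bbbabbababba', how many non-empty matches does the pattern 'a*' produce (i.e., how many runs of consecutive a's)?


Pattern 'a*' matches zero or more a's. We want non-empty runs of consecutive a's.
String: 'bbbabbababba'
Walking through the string to find runs of a's:
  Run 1: positions 3-3 -> 'a'
  Run 2: positions 6-6 -> 'a'
  Run 3: positions 8-8 -> 'a'
  Run 4: positions 11-11 -> 'a'
Non-empty runs found: ['a', 'a', 'a', 'a']
Count: 4

4


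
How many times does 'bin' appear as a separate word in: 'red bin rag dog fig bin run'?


Scanning each word for exact match 'bin':
  Word 1: 'red' -> no
  Word 2: 'bin' -> MATCH
  Word 3: 'rag' -> no
  Word 4: 'dog' -> no
  Word 5: 'fig' -> no
  Word 6: 'bin' -> MATCH
  Word 7: 'run' -> no
Total matches: 2

2


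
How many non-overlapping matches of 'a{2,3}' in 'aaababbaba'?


Pattern 'a{2,3}' matches between 2 and 3 consecutive a's (greedy).
String: 'aaababbaba'
Finding runs of a's and applying greedy matching:
  Run at pos 0: 'aaa' (length 3)
  Run at pos 4: 'a' (length 1)
  Run at pos 7: 'a' (length 1)
  Run at pos 9: 'a' (length 1)
Matches: ['aaa']
Count: 1

1


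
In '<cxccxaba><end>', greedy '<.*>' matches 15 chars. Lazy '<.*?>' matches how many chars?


Greedy '<.*>' tries to match as MUCH as possible.
Lazy '<.*?>' tries to match as LITTLE as possible.

String: '<cxccxaba><end>'
Greedy '<.*>' starts at first '<' and extends to the LAST '>': '<cxccxaba><end>' (15 chars)
Lazy '<.*?>' starts at first '<' and stops at the FIRST '>': '<cxccxaba>' (10 chars)

10


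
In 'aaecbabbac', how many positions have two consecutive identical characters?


Looking for consecutive identical characters in 'aaecbabbac':
  pos 0-1: 'a' vs 'a' -> MATCH ('aa')
  pos 1-2: 'a' vs 'e' -> different
  pos 2-3: 'e' vs 'c' -> different
  pos 3-4: 'c' vs 'b' -> different
  pos 4-5: 'b' vs 'a' -> different
  pos 5-6: 'a' vs 'b' -> different
  pos 6-7: 'b' vs 'b' -> MATCH ('bb')
  pos 7-8: 'b' vs 'a' -> different
  pos 8-9: 'a' vs 'c' -> different
Consecutive identical pairs: ['aa', 'bb']
Count: 2

2


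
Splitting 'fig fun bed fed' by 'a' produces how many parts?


Splitting by 'a' breaks the string at each occurrence of the separator.
Text: 'fig fun bed fed'
Parts after split:
  Part 1: 'fig fun bed fed'
Total parts: 1

1


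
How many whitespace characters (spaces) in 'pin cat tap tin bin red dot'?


\s matches whitespace characters (spaces, tabs, etc.).
Text: 'pin cat tap tin bin red dot'
This text has 7 words separated by spaces.
Number of spaces = number of words - 1 = 7 - 1 = 6

6


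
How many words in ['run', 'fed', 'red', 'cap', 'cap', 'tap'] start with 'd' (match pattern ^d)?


Pattern ^d anchors to start of word. Check which words begin with 'd':
  'run' -> no
  'fed' -> no
  'red' -> no
  'cap' -> no
  'cap' -> no
  'tap' -> no
Matching words: []
Count: 0

0


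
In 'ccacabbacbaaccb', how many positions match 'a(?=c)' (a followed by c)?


Lookahead 'a(?=c)' matches 'a' only when followed by 'c'.
String: 'ccacabbacbaaccb'
Checking each position where char is 'a':
  pos 2: 'a' -> MATCH (next='c')
  pos 4: 'a' -> no (next='b')
  pos 7: 'a' -> MATCH (next='c')
  pos 10: 'a' -> no (next='a')
  pos 11: 'a' -> MATCH (next='c')
Matching positions: [2, 7, 11]
Count: 3

3


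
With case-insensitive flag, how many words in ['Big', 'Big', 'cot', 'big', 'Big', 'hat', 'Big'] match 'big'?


Case-insensitive matching: compare each word's lowercase form to 'big'.
  'Big' -> lower='big' -> MATCH
  'Big' -> lower='big' -> MATCH
  'cot' -> lower='cot' -> no
  'big' -> lower='big' -> MATCH
  'Big' -> lower='big' -> MATCH
  'hat' -> lower='hat' -> no
  'Big' -> lower='big' -> MATCH
Matches: ['Big', 'Big', 'big', 'Big', 'Big']
Count: 5

5


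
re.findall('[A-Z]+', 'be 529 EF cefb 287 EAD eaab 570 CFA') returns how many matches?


Pattern '[A-Z]+' finds one or more uppercase letters.
Text: 'be 529 EF cefb 287 EAD eaab 570 CFA'
Scanning for matches:
  Match 1: 'EF'
  Match 2: 'EAD'
  Match 3: 'CFA'
Total matches: 3

3


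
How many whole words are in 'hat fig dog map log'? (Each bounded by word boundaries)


Word boundaries (\b) mark the start/end of each word.
Text: 'hat fig dog map log'
Splitting by whitespace:
  Word 1: 'hat'
  Word 2: 'fig'
  Word 3: 'dog'
  Word 4: 'map'
  Word 5: 'log'
Total whole words: 5

5


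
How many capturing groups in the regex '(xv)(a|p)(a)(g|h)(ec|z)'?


To count capturing groups, count each '(' that starts a group.
Pattern: '(xv)(a|p)(a)(g|h)(ec|z)'
Walking through the pattern:
  Position 0: '(' -> group #1
  Position 4: '(' -> group #2
  Position 9: '(' -> group #3
  Position 12: '(' -> group #4
  Position 17: '(' -> group #5
Total capturing groups: 5

5


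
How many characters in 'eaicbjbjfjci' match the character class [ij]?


Character class [ij] matches any of: {i, j}
Scanning string 'eaicbjbjfjci' character by character:
  pos 0: 'e' -> no
  pos 1: 'a' -> no
  pos 2: 'i' -> MATCH
  pos 3: 'c' -> no
  pos 4: 'b' -> no
  pos 5: 'j' -> MATCH
  pos 6: 'b' -> no
  pos 7: 'j' -> MATCH
  pos 8: 'f' -> no
  pos 9: 'j' -> MATCH
  pos 10: 'c' -> no
  pos 11: 'i' -> MATCH
Total matches: 5

5


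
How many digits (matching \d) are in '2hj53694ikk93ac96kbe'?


\d matches any digit 0-9.
Scanning '2hj53694ikk93ac96kbe':
  pos 0: '2' -> DIGIT
  pos 3: '5' -> DIGIT
  pos 4: '3' -> DIGIT
  pos 5: '6' -> DIGIT
  pos 6: '9' -> DIGIT
  pos 7: '4' -> DIGIT
  pos 11: '9' -> DIGIT
  pos 12: '3' -> DIGIT
  pos 15: '9' -> DIGIT
  pos 16: '6' -> DIGIT
Digits found: ['2', '5', '3', '6', '9', '4', '9', '3', '9', '6']
Total: 10

10


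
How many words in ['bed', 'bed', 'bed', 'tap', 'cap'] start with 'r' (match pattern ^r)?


Pattern ^r anchors to start of word. Check which words begin with 'r':
  'bed' -> no
  'bed' -> no
  'bed' -> no
  'tap' -> no
  'cap' -> no
Matching words: []
Count: 0

0


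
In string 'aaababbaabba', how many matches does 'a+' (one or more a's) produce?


Pattern 'a+' matches one or more consecutive a's.
String: 'aaababbaabba'
Scanning for runs of a:
  Match 1: 'aaa' (length 3)
  Match 2: 'a' (length 1)
  Match 3: 'aa' (length 2)
  Match 4: 'a' (length 1)
Total matches: 4

4


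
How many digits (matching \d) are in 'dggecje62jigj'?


\d matches any digit 0-9.
Scanning 'dggecje62jigj':
  pos 7: '6' -> DIGIT
  pos 8: '2' -> DIGIT
Digits found: ['6', '2']
Total: 2

2


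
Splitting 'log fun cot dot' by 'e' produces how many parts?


Splitting by 'e' breaks the string at each occurrence of the separator.
Text: 'log fun cot dot'
Parts after split:
  Part 1: 'log fun cot dot'
Total parts: 1

1


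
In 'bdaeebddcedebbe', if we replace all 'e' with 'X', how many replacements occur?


re.sub('e', 'X', text) replaces every occurrence of 'e' with 'X'.
Text: 'bdaeebddcedebbe'
Scanning for 'e':
  pos 3: 'e' -> replacement #1
  pos 4: 'e' -> replacement #2
  pos 9: 'e' -> replacement #3
  pos 11: 'e' -> replacement #4
  pos 14: 'e' -> replacement #5
Total replacements: 5

5


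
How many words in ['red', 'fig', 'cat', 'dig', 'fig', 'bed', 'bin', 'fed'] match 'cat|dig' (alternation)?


Alternation 'cat|dig' matches either 'cat' or 'dig'.
Checking each word:
  'red' -> no
  'fig' -> no
  'cat' -> MATCH
  'dig' -> MATCH
  'fig' -> no
  'bed' -> no
  'bin' -> no
  'fed' -> no
Matches: ['cat', 'dig']
Count: 2

2


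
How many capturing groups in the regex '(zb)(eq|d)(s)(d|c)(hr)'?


To count capturing groups, count each '(' that starts a group.
Pattern: '(zb)(eq|d)(s)(d|c)(hr)'
Walking through the pattern:
  Position 0: '(' -> group #1
  Position 4: '(' -> group #2
  Position 10: '(' -> group #3
  Position 13: '(' -> group #4
  Position 18: '(' -> group #5
Total capturing groups: 5

5


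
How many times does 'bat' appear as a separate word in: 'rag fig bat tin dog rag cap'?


Scanning each word for exact match 'bat':
  Word 1: 'rag' -> no
  Word 2: 'fig' -> no
  Word 3: 'bat' -> MATCH
  Word 4: 'tin' -> no
  Word 5: 'dog' -> no
  Word 6: 'rag' -> no
  Word 7: 'cap' -> no
Total matches: 1

1


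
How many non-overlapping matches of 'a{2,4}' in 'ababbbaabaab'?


Pattern 'a{2,4}' matches between 2 and 4 consecutive a's (greedy).
String: 'ababbbaabaab'
Finding runs of a's and applying greedy matching:
  Run at pos 0: 'a' (length 1)
  Run at pos 2: 'a' (length 1)
  Run at pos 6: 'aa' (length 2)
  Run at pos 9: 'aa' (length 2)
Matches: ['aa', 'aa']
Count: 2

2


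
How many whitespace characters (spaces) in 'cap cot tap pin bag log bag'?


\s matches whitespace characters (spaces, tabs, etc.).
Text: 'cap cot tap pin bag log bag'
This text has 7 words separated by spaces.
Number of spaces = number of words - 1 = 7 - 1 = 6

6


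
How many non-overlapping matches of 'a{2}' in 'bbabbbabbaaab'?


Pattern 'a{2}' matches exactly 2 consecutive a's (greedy, non-overlapping).
String: 'bbabbbabbaaab'
Scanning for runs of a's:
  Run at pos 2: 'a' (length 1) -> 0 match(es)
  Run at pos 6: 'a' (length 1) -> 0 match(es)
  Run at pos 9: 'aaa' (length 3) -> 1 match(es)
Matches found: ['aa']
Total: 1

1


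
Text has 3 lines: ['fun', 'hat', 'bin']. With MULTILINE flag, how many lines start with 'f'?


With MULTILINE flag, ^ matches the start of each line.
Lines: ['fun', 'hat', 'bin']
Checking which lines start with 'f':
  Line 1: 'fun' -> MATCH
  Line 2: 'hat' -> no
  Line 3: 'bin' -> no
Matching lines: ['fun']
Count: 1

1


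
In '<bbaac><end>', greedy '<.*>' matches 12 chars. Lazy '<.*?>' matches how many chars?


Greedy '<.*>' tries to match as MUCH as possible.
Lazy '<.*?>' tries to match as LITTLE as possible.

String: '<bbaac><end>'
Greedy '<.*>' starts at first '<' and extends to the LAST '>': '<bbaac><end>' (12 chars)
Lazy '<.*?>' starts at first '<' and stops at the FIRST '>': '<bbaac>' (7 chars)

7


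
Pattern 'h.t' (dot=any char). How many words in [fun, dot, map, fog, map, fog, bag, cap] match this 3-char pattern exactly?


Pattern 'h.t' means: starts with 'h', any single char, ends with 't'.
Checking each word (must be exactly 3 chars):
  'fun' (len=3): no
  'dot' (len=3): no
  'map' (len=3): no
  'fog' (len=3): no
  'map' (len=3): no
  'fog' (len=3): no
  'bag' (len=3): no
  'cap' (len=3): no
Matching words: []
Total: 0

0


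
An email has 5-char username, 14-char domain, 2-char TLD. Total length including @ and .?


An email address has format: username@domain.tld
Username length: 5
'@' character: 1
Domain length: 14
'.' character: 1
TLD length: 2
Total = 5 + 1 + 14 + 1 + 2 = 23

23


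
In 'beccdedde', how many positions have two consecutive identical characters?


Looking for consecutive identical characters in 'beccdedde':
  pos 0-1: 'b' vs 'e' -> different
  pos 1-2: 'e' vs 'c' -> different
  pos 2-3: 'c' vs 'c' -> MATCH ('cc')
  pos 3-4: 'c' vs 'd' -> different
  pos 4-5: 'd' vs 'e' -> different
  pos 5-6: 'e' vs 'd' -> different
  pos 6-7: 'd' vs 'd' -> MATCH ('dd')
  pos 7-8: 'd' vs 'e' -> different
Consecutive identical pairs: ['cc', 'dd']
Count: 2

2


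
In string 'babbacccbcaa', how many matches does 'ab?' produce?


Pattern 'ab?' matches 'a' optionally followed by 'b'.
String: 'babbacccbcaa'
Scanning left to right for 'a' then checking next char:
  Match 1: 'ab' (a followed by b)
  Match 2: 'a' (a not followed by b)
  Match 3: 'a' (a not followed by b)
  Match 4: 'a' (a not followed by b)
Total matches: 4

4


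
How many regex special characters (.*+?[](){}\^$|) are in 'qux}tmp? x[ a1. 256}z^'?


Regex special characters are: . * + ? [ ] ( ) { } \ ^ $ |
Scanning 'qux}tmp? x[ a1. 256}z^':
  pos 3: '}' -> SPECIAL
  pos 7: '?' -> SPECIAL
  pos 10: '[' -> SPECIAL
  pos 14: '.' -> SPECIAL
  pos 19: '}' -> SPECIAL
  pos 21: '^' -> SPECIAL
Special chars found: ['}', '?', '[', '.', '}', '^']
Total: 6

6


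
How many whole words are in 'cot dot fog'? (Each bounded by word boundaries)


Word boundaries (\b) mark the start/end of each word.
Text: 'cot dot fog'
Splitting by whitespace:
  Word 1: 'cot'
  Word 2: 'dot'
  Word 3: 'fog'
Total whole words: 3

3


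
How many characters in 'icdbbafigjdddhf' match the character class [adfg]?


Character class [adfg] matches any of: {a, d, f, g}
Scanning string 'icdbbafigjdddhf' character by character:
  pos 0: 'i' -> no
  pos 1: 'c' -> no
  pos 2: 'd' -> MATCH
  pos 3: 'b' -> no
  pos 4: 'b' -> no
  pos 5: 'a' -> MATCH
  pos 6: 'f' -> MATCH
  pos 7: 'i' -> no
  pos 8: 'g' -> MATCH
  pos 9: 'j' -> no
  pos 10: 'd' -> MATCH
  pos 11: 'd' -> MATCH
  pos 12: 'd' -> MATCH
  pos 13: 'h' -> no
  pos 14: 'f' -> MATCH
Total matches: 8

8


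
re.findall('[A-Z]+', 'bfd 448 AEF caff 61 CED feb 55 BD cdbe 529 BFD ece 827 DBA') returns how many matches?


Pattern '[A-Z]+' finds one or more uppercase letters.
Text: 'bfd 448 AEF caff 61 CED feb 55 BD cdbe 529 BFD ece 827 DBA'
Scanning for matches:
  Match 1: 'AEF'
  Match 2: 'CED'
  Match 3: 'BD'
  Match 4: 'BFD'
  Match 5: 'DBA'
Total matches: 5

5


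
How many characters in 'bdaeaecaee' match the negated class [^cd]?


Negated class [^cd] matches any char NOT in {c, d}
Scanning 'bdaeaecaee':
  pos 0: 'b' -> MATCH
  pos 1: 'd' -> no (excluded)
  pos 2: 'a' -> MATCH
  pos 3: 'e' -> MATCH
  pos 4: 'a' -> MATCH
  pos 5: 'e' -> MATCH
  pos 6: 'c' -> no (excluded)
  pos 7: 'a' -> MATCH
  pos 8: 'e' -> MATCH
  pos 9: 'e' -> MATCH
Total matches: 8

8


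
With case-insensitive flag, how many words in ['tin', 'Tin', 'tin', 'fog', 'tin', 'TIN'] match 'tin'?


Case-insensitive matching: compare each word's lowercase form to 'tin'.
  'tin' -> lower='tin' -> MATCH
  'Tin' -> lower='tin' -> MATCH
  'tin' -> lower='tin' -> MATCH
  'fog' -> lower='fog' -> no
  'tin' -> lower='tin' -> MATCH
  'TIN' -> lower='tin' -> MATCH
Matches: ['tin', 'Tin', 'tin', 'tin', 'TIN']
Count: 5

5


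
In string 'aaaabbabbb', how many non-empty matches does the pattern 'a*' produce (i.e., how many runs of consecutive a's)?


Pattern 'a*' matches zero or more a's. We want non-empty runs of consecutive a's.
String: 'aaaabbabbb'
Walking through the string to find runs of a's:
  Run 1: positions 0-3 -> 'aaaa'
  Run 2: positions 6-6 -> 'a'
Non-empty runs found: ['aaaa', 'a']
Count: 2

2


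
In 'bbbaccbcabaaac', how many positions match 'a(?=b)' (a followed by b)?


Lookahead 'a(?=b)' matches 'a' only when followed by 'b'.
String: 'bbbaccbcabaaac'
Checking each position where char is 'a':
  pos 3: 'a' -> no (next='c')
  pos 8: 'a' -> MATCH (next='b')
  pos 10: 'a' -> no (next='a')
  pos 11: 'a' -> no (next='a')
  pos 12: 'a' -> no (next='c')
Matching positions: [8]
Count: 1

1


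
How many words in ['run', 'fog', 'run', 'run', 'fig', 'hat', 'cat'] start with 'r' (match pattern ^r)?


Pattern ^r anchors to start of word. Check which words begin with 'r':
  'run' -> MATCH (starts with 'r')
  'fog' -> no
  'run' -> MATCH (starts with 'r')
  'run' -> MATCH (starts with 'r')
  'fig' -> no
  'hat' -> no
  'cat' -> no
Matching words: ['run', 'run', 'run']
Count: 3

3


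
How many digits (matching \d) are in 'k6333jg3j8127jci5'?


\d matches any digit 0-9.
Scanning 'k6333jg3j8127jci5':
  pos 1: '6' -> DIGIT
  pos 2: '3' -> DIGIT
  pos 3: '3' -> DIGIT
  pos 4: '3' -> DIGIT
  pos 7: '3' -> DIGIT
  pos 9: '8' -> DIGIT
  pos 10: '1' -> DIGIT
  pos 11: '2' -> DIGIT
  pos 12: '7' -> DIGIT
  pos 16: '5' -> DIGIT
Digits found: ['6', '3', '3', '3', '3', '8', '1', '2', '7', '5']
Total: 10

10


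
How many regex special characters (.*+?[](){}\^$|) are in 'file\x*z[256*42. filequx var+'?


Regex special characters are: . * + ? [ ] ( ) { } \ ^ $ |
Scanning 'file\x*z[256*42. filequx var+':
  pos 4: '\' -> SPECIAL
  pos 6: '*' -> SPECIAL
  pos 8: '[' -> SPECIAL
  pos 12: '*' -> SPECIAL
  pos 15: '.' -> SPECIAL
  pos 28: '+' -> SPECIAL
Special chars found: ['\\', '*', '[', '*', '.', '+']
Total: 6

6


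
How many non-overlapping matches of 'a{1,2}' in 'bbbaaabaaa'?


Pattern 'a{1,2}' matches between 1 and 2 consecutive a's (greedy).
String: 'bbbaaabaaa'
Finding runs of a's and applying greedy matching:
  Run at pos 3: 'aaa' (length 3)
  Run at pos 7: 'aaa' (length 3)
Matches: ['aa', 'a', 'aa', 'a']
Count: 4

4


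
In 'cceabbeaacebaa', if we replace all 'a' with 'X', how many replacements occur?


re.sub('a', 'X', text) replaces every occurrence of 'a' with 'X'.
Text: 'cceabbeaacebaa'
Scanning for 'a':
  pos 3: 'a' -> replacement #1
  pos 7: 'a' -> replacement #2
  pos 8: 'a' -> replacement #3
  pos 12: 'a' -> replacement #4
  pos 13: 'a' -> replacement #5
Total replacements: 5

5


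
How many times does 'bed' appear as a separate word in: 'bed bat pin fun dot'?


Scanning each word for exact match 'bed':
  Word 1: 'bed' -> MATCH
  Word 2: 'bat' -> no
  Word 3: 'pin' -> no
  Word 4: 'fun' -> no
  Word 5: 'dot' -> no
Total matches: 1

1


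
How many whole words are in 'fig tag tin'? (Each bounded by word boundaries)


Word boundaries (\b) mark the start/end of each word.
Text: 'fig tag tin'
Splitting by whitespace:
  Word 1: 'fig'
  Word 2: 'tag'
  Word 3: 'tin'
Total whole words: 3

3


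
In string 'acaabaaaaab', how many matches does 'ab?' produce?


Pattern 'ab?' matches 'a' optionally followed by 'b'.
String: 'acaabaaaaab'
Scanning left to right for 'a' then checking next char:
  Match 1: 'a' (a not followed by b)
  Match 2: 'a' (a not followed by b)
  Match 3: 'ab' (a followed by b)
  Match 4: 'a' (a not followed by b)
  Match 5: 'a' (a not followed by b)
  Match 6: 'a' (a not followed by b)
  Match 7: 'a' (a not followed by b)
  Match 8: 'ab' (a followed by b)
Total matches: 8

8


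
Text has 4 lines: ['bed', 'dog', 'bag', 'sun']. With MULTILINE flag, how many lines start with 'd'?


With MULTILINE flag, ^ matches the start of each line.
Lines: ['bed', 'dog', 'bag', 'sun']
Checking which lines start with 'd':
  Line 1: 'bed' -> no
  Line 2: 'dog' -> MATCH
  Line 3: 'bag' -> no
  Line 4: 'sun' -> no
Matching lines: ['dog']
Count: 1

1


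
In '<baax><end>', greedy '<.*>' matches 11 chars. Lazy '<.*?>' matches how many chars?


Greedy '<.*>' tries to match as MUCH as possible.
Lazy '<.*?>' tries to match as LITTLE as possible.

String: '<baax><end>'
Greedy '<.*>' starts at first '<' and extends to the LAST '>': '<baax><end>' (11 chars)
Lazy '<.*?>' starts at first '<' and stops at the FIRST '>': '<baax>' (6 chars)

6


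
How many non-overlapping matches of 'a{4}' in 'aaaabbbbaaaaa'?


Pattern 'a{4}' matches exactly 4 consecutive a's (greedy, non-overlapping).
String: 'aaaabbbbaaaaa'
Scanning for runs of a's:
  Run at pos 0: 'aaaa' (length 4) -> 1 match(es)
  Run at pos 8: 'aaaaa' (length 5) -> 1 match(es)
Matches found: ['aaaa', 'aaaa']
Total: 2

2


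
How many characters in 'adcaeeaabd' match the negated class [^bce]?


Negated class [^bce] matches any char NOT in {b, c, e}
Scanning 'adcaeeaabd':
  pos 0: 'a' -> MATCH
  pos 1: 'd' -> MATCH
  pos 2: 'c' -> no (excluded)
  pos 3: 'a' -> MATCH
  pos 4: 'e' -> no (excluded)
  pos 5: 'e' -> no (excluded)
  pos 6: 'a' -> MATCH
  pos 7: 'a' -> MATCH
  pos 8: 'b' -> no (excluded)
  pos 9: 'd' -> MATCH
Total matches: 6

6


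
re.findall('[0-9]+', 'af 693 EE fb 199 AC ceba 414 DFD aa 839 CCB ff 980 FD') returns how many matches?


Pattern '[0-9]+' finds one or more digits.
Text: 'af 693 EE fb 199 AC ceba 414 DFD aa 839 CCB ff 980 FD'
Scanning for matches:
  Match 1: '693'
  Match 2: '199'
  Match 3: '414'
  Match 4: '839'
  Match 5: '980'
Total matches: 5

5


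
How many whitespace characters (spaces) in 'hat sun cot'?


\s matches whitespace characters (spaces, tabs, etc.).
Text: 'hat sun cot'
This text has 3 words separated by spaces.
Number of spaces = number of words - 1 = 3 - 1 = 2

2


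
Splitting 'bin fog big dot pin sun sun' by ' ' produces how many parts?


Splitting by ' ' breaks the string at each occurrence of the separator.
Text: 'bin fog big dot pin sun sun'
Parts after split:
  Part 1: 'bin'
  Part 2: 'fog'
  Part 3: 'big'
  Part 4: 'dot'
  Part 5: 'pin'
  Part 6: 'sun'
  Part 7: 'sun'
Total parts: 7

7


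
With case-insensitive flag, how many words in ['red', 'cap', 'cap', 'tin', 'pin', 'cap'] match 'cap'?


Case-insensitive matching: compare each word's lowercase form to 'cap'.
  'red' -> lower='red' -> no
  'cap' -> lower='cap' -> MATCH
  'cap' -> lower='cap' -> MATCH
  'tin' -> lower='tin' -> no
  'pin' -> lower='pin' -> no
  'cap' -> lower='cap' -> MATCH
Matches: ['cap', 'cap', 'cap']
Count: 3

3


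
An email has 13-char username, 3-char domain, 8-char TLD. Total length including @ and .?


An email address has format: username@domain.tld
Username length: 13
'@' character: 1
Domain length: 3
'.' character: 1
TLD length: 8
Total = 13 + 1 + 3 + 1 + 8 = 26

26


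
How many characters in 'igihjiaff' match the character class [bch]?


Character class [bch] matches any of: {b, c, h}
Scanning string 'igihjiaff' character by character:
  pos 0: 'i' -> no
  pos 1: 'g' -> no
  pos 2: 'i' -> no
  pos 3: 'h' -> MATCH
  pos 4: 'j' -> no
  pos 5: 'i' -> no
  pos 6: 'a' -> no
  pos 7: 'f' -> no
  pos 8: 'f' -> no
Total matches: 1

1


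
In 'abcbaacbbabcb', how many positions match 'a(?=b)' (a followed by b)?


Lookahead 'a(?=b)' matches 'a' only when followed by 'b'.
String: 'abcbaacbbabcb'
Checking each position where char is 'a':
  pos 0: 'a' -> MATCH (next='b')
  pos 4: 'a' -> no (next='a')
  pos 5: 'a' -> no (next='c')
  pos 9: 'a' -> MATCH (next='b')
Matching positions: [0, 9]
Count: 2

2


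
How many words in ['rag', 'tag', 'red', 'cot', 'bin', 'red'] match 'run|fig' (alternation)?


Alternation 'run|fig' matches either 'run' or 'fig'.
Checking each word:
  'rag' -> no
  'tag' -> no
  'red' -> no
  'cot' -> no
  'bin' -> no
  'red' -> no
Matches: []
Count: 0

0


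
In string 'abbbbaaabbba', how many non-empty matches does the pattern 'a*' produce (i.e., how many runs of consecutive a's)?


Pattern 'a*' matches zero or more a's. We want non-empty runs of consecutive a's.
String: 'abbbbaaabbba'
Walking through the string to find runs of a's:
  Run 1: positions 0-0 -> 'a'
  Run 2: positions 5-7 -> 'aaa'
  Run 3: positions 11-11 -> 'a'
Non-empty runs found: ['a', 'aaa', 'a']
Count: 3

3


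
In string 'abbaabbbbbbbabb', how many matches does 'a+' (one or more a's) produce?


Pattern 'a+' matches one or more consecutive a's.
String: 'abbaabbbbbbbabb'
Scanning for runs of a:
  Match 1: 'a' (length 1)
  Match 2: 'aa' (length 2)
  Match 3: 'a' (length 1)
Total matches: 3

3


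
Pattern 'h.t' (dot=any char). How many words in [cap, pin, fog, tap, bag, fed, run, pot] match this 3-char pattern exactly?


Pattern 'h.t' means: starts with 'h', any single char, ends with 't'.
Checking each word (must be exactly 3 chars):
  'cap' (len=3): no
  'pin' (len=3): no
  'fog' (len=3): no
  'tap' (len=3): no
  'bag' (len=3): no
  'fed' (len=3): no
  'run' (len=3): no
  'pot' (len=3): no
Matching words: []
Total: 0

0


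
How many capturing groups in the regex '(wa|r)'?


To count capturing groups, count each '(' that starts a group.
Pattern: '(wa|r)'
Walking through the pattern:
  Position 0: '(' -> group #1
Total capturing groups: 1

1


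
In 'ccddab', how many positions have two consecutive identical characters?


Looking for consecutive identical characters in 'ccddab':
  pos 0-1: 'c' vs 'c' -> MATCH ('cc')
  pos 1-2: 'c' vs 'd' -> different
  pos 2-3: 'd' vs 'd' -> MATCH ('dd')
  pos 3-4: 'd' vs 'a' -> different
  pos 4-5: 'a' vs 'b' -> different
Consecutive identical pairs: ['cc', 'dd']
Count: 2

2


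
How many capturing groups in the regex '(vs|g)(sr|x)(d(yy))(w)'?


To count capturing groups, count each '(' that starts a group.
Pattern: '(vs|g)(sr|x)(d(yy))(w)'
Walking through the pattern:
  Position 0: '(' -> group #1
  Position 6: '(' -> group #2
  Position 12: '(' -> group #3
  Position 14: '(' -> group #4
  Position 19: '(' -> group #5
Total capturing groups: 5

5


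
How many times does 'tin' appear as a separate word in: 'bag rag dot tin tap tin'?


Scanning each word for exact match 'tin':
  Word 1: 'bag' -> no
  Word 2: 'rag' -> no
  Word 3: 'dot' -> no
  Word 4: 'tin' -> MATCH
  Word 5: 'tap' -> no
  Word 6: 'tin' -> MATCH
Total matches: 2

2


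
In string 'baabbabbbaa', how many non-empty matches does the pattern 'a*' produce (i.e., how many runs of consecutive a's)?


Pattern 'a*' matches zero or more a's. We want non-empty runs of consecutive a's.
String: 'baabbabbbaa'
Walking through the string to find runs of a's:
  Run 1: positions 1-2 -> 'aa'
  Run 2: positions 5-5 -> 'a'
  Run 3: positions 9-10 -> 'aa'
Non-empty runs found: ['aa', 'a', 'aa']
Count: 3

3


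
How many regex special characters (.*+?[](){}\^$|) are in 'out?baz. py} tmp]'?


Regex special characters are: . * + ? [ ] ( ) { } \ ^ $ |
Scanning 'out?baz. py} tmp]':
  pos 3: '?' -> SPECIAL
  pos 7: '.' -> SPECIAL
  pos 11: '}' -> SPECIAL
  pos 16: ']' -> SPECIAL
Special chars found: ['?', '.', '}', ']']
Total: 4

4


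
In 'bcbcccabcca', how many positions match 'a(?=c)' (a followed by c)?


Lookahead 'a(?=c)' matches 'a' only when followed by 'c'.
String: 'bcbcccabcca'
Checking each position where char is 'a':
  pos 6: 'a' -> no (next='b')
Matching positions: []
Count: 0

0


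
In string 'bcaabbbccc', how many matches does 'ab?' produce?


Pattern 'ab?' matches 'a' optionally followed by 'b'.
String: 'bcaabbbccc'
Scanning left to right for 'a' then checking next char:
  Match 1: 'a' (a not followed by b)
  Match 2: 'ab' (a followed by b)
Total matches: 2

2


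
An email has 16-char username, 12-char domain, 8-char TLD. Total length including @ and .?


An email address has format: username@domain.tld
Username length: 16
'@' character: 1
Domain length: 12
'.' character: 1
TLD length: 8
Total = 16 + 1 + 12 + 1 + 8 = 38

38


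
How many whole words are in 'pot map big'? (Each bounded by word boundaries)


Word boundaries (\b) mark the start/end of each word.
Text: 'pot map big'
Splitting by whitespace:
  Word 1: 'pot'
  Word 2: 'map'
  Word 3: 'big'
Total whole words: 3

3


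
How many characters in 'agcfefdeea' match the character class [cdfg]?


Character class [cdfg] matches any of: {c, d, f, g}
Scanning string 'agcfefdeea' character by character:
  pos 0: 'a' -> no
  pos 1: 'g' -> MATCH
  pos 2: 'c' -> MATCH
  pos 3: 'f' -> MATCH
  pos 4: 'e' -> no
  pos 5: 'f' -> MATCH
  pos 6: 'd' -> MATCH
  pos 7: 'e' -> no
  pos 8: 'e' -> no
  pos 9: 'a' -> no
Total matches: 5

5


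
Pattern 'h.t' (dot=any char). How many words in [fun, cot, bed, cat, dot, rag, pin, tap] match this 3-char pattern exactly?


Pattern 'h.t' means: starts with 'h', any single char, ends with 't'.
Checking each word (must be exactly 3 chars):
  'fun' (len=3): no
  'cot' (len=3): no
  'bed' (len=3): no
  'cat' (len=3): no
  'dot' (len=3): no
  'rag' (len=3): no
  'pin' (len=3): no
  'tap' (len=3): no
Matching words: []
Total: 0

0


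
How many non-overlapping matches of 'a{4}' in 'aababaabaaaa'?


Pattern 'a{4}' matches exactly 4 consecutive a's (greedy, non-overlapping).
String: 'aababaabaaaa'
Scanning for runs of a's:
  Run at pos 0: 'aa' (length 2) -> 0 match(es)
  Run at pos 3: 'a' (length 1) -> 0 match(es)
  Run at pos 5: 'aa' (length 2) -> 0 match(es)
  Run at pos 8: 'aaaa' (length 4) -> 1 match(es)
Matches found: ['aaaa']
Total: 1

1


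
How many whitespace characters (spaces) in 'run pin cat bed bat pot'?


\s matches whitespace characters (spaces, tabs, etc.).
Text: 'run pin cat bed bat pot'
This text has 6 words separated by spaces.
Number of spaces = number of words - 1 = 6 - 1 = 5

5


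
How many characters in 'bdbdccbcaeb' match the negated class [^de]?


Negated class [^de] matches any char NOT in {d, e}
Scanning 'bdbdccbcaeb':
  pos 0: 'b' -> MATCH
  pos 1: 'd' -> no (excluded)
  pos 2: 'b' -> MATCH
  pos 3: 'd' -> no (excluded)
  pos 4: 'c' -> MATCH
  pos 5: 'c' -> MATCH
  pos 6: 'b' -> MATCH
  pos 7: 'c' -> MATCH
  pos 8: 'a' -> MATCH
  pos 9: 'e' -> no (excluded)
  pos 10: 'b' -> MATCH
Total matches: 8

8


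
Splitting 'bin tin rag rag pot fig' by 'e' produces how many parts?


Splitting by 'e' breaks the string at each occurrence of the separator.
Text: 'bin tin rag rag pot fig'
Parts after split:
  Part 1: 'bin tin rag rag pot fig'
Total parts: 1

1


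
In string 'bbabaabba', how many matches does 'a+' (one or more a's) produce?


Pattern 'a+' matches one or more consecutive a's.
String: 'bbabaabba'
Scanning for runs of a:
  Match 1: 'a' (length 1)
  Match 2: 'aa' (length 2)
  Match 3: 'a' (length 1)
Total matches: 3

3


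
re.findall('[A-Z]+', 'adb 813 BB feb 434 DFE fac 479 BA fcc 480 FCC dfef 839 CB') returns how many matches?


Pattern '[A-Z]+' finds one or more uppercase letters.
Text: 'adb 813 BB feb 434 DFE fac 479 BA fcc 480 FCC dfef 839 CB'
Scanning for matches:
  Match 1: 'BB'
  Match 2: 'DFE'
  Match 3: 'BA'
  Match 4: 'FCC'
  Match 5: 'CB'
Total matches: 5

5


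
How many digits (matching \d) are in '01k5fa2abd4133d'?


\d matches any digit 0-9.
Scanning '01k5fa2abd4133d':
  pos 0: '0' -> DIGIT
  pos 1: '1' -> DIGIT
  pos 3: '5' -> DIGIT
  pos 6: '2' -> DIGIT
  pos 10: '4' -> DIGIT
  pos 11: '1' -> DIGIT
  pos 12: '3' -> DIGIT
  pos 13: '3' -> DIGIT
Digits found: ['0', '1', '5', '2', '4', '1', '3', '3']
Total: 8

8


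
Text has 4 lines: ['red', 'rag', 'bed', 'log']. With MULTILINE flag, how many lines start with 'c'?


With MULTILINE flag, ^ matches the start of each line.
Lines: ['red', 'rag', 'bed', 'log']
Checking which lines start with 'c':
  Line 1: 'red' -> no
  Line 2: 'rag' -> no
  Line 3: 'bed' -> no
  Line 4: 'log' -> no
Matching lines: []
Count: 0

0


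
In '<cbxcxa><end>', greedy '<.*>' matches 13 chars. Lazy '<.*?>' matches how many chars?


Greedy '<.*>' tries to match as MUCH as possible.
Lazy '<.*?>' tries to match as LITTLE as possible.

String: '<cbxcxa><end>'
Greedy '<.*>' starts at first '<' and extends to the LAST '>': '<cbxcxa><end>' (13 chars)
Lazy '<.*?>' starts at first '<' and stops at the FIRST '>': '<cbxcxa>' (8 chars)

8


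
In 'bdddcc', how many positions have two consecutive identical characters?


Looking for consecutive identical characters in 'bdddcc':
  pos 0-1: 'b' vs 'd' -> different
  pos 1-2: 'd' vs 'd' -> MATCH ('dd')
  pos 2-3: 'd' vs 'd' -> MATCH ('dd')
  pos 3-4: 'd' vs 'c' -> different
  pos 4-5: 'c' vs 'c' -> MATCH ('cc')
Consecutive identical pairs: ['dd', 'dd', 'cc']
Count: 3

3


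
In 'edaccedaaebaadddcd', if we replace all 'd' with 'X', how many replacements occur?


re.sub('d', 'X', text) replaces every occurrence of 'd' with 'X'.
Text: 'edaccedaaebaadddcd'
Scanning for 'd':
  pos 1: 'd' -> replacement #1
  pos 6: 'd' -> replacement #2
  pos 13: 'd' -> replacement #3
  pos 14: 'd' -> replacement #4
  pos 15: 'd' -> replacement #5
  pos 17: 'd' -> replacement #6
Total replacements: 6

6
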